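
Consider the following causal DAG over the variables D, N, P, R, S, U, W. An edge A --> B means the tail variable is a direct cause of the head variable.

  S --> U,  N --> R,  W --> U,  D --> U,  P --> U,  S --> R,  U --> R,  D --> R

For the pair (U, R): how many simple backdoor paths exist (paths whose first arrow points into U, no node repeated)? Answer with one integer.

A backdoor path from U to R is any simple undirected path whose first edge points into U (i.e. leaves U via a parent).
Parents of U: {D, P, S, W}.
Enumerating:
  P1: U <- S -> R
  P2: U <- D -> R
That exhausts the simple backdoor paths. Count: 2.

2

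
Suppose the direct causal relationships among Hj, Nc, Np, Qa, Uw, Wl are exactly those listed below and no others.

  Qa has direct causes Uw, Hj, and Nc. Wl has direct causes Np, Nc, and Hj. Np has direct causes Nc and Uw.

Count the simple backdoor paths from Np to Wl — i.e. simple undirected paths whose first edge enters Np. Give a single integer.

A backdoor path from Np to Wl is any simple undirected path whose first edge points into Np (i.e. leaves Np via a parent).
Parents of Np: {Nc, Uw}.
Enumerating:
  P1: Np <- Uw -> Qa <- Nc -> Wl
  P2: Np <- Uw -> Qa <- Hj -> Wl
  P3: Np <- Nc -> Qa <- Hj -> Wl
  P4: Np <- Nc -> Wl
That exhausts the simple backdoor paths. Count: 4.

4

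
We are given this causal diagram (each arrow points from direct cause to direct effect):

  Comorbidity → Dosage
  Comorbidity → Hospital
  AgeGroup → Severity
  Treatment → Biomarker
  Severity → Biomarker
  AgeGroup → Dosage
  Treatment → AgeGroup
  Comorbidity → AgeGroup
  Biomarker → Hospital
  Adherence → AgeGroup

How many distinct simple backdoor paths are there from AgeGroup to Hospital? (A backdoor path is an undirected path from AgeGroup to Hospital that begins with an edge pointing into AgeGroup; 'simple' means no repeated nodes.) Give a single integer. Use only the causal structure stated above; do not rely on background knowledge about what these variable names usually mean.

A backdoor path from AgeGroup to Hospital is any simple undirected path whose first edge points into AgeGroup (i.e. leaves AgeGroup via a parent).
Parents of AgeGroup: {Adherence, Comorbidity, Treatment}.
Enumerating:
  P1: AgeGroup <- Treatment -> Biomarker -> Hospital
  P2: AgeGroup <- Comorbidity -> Hospital
That exhausts the simple backdoor paths. Count: 2.

2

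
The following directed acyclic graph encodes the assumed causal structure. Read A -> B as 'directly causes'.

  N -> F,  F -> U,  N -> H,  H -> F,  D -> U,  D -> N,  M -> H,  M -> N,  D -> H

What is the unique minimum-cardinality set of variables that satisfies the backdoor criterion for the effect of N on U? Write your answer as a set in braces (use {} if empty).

Variables eligible for adjustment (non-descendants of N, excluding N and U): {D, M}.
Backdoor paths from N to U:
  P1: N <- D -> H -> F -> U
  P2: N <- D -> U
  P3: N <- M -> H <- D -> U
  P4: N <- M -> H -> F -> U
The empty set is not sufficient: P1 (N <- D -> H -> F -> U) has no collider blocking it and no conditioned non-collider, so it is open.
Try {D, M}:
  P1: blocked at fork node D ∈ conditioning set.
  P2: blocked at fork node D ∈ conditioning set.
  P3: blocked at fork node M ∈ conditioning set.
  P4: blocked at fork node M ∈ conditioning set.
{D, M} contains no descendant of N and blocks every backdoor path.
Every element of {D, M} is needed (dropping D leaves P1 open; dropping M leaves P4 open), so no proper subset is valid.
Among all size-2 subsets of the eligible variables, only {D, M} blocks every backdoor path, so it is the unique smallest valid adjustment set.

{D, M}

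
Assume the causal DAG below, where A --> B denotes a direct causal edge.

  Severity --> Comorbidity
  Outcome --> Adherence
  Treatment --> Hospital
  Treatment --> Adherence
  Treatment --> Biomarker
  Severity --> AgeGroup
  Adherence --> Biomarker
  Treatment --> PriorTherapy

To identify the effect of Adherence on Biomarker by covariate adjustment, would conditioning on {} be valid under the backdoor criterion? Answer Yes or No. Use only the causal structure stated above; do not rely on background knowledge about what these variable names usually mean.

Backdoor paths from Adherence to Biomarker (paths whose first edge points into Adherence):
  P1: Adherence <- Treatment -> Biomarker
Condition 1 (no descendant of Adherence in the set): holds — descendants of Adherence are {Biomarker}; none are in {}.
Condition 2 (every backdoor path blocked by {}):
  P1: open — no interior node is in the conditioning set.
{} does not satisfy the backdoor criterion.

No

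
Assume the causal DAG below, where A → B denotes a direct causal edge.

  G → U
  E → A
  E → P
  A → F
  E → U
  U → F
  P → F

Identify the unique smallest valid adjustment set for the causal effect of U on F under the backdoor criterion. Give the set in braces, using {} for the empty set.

{E}

Variables eligible for adjustment (non-descendants of U, excluding U and F): {A, E, G, P}.
Backdoor paths from U to F:
  P1: U <- E -> P -> F
  P2: U <- E -> A -> F
The empty set is not sufficient: P1 (U <- E -> P -> F) has no collider blocking it and no conditioned non-collider, so it is open.
Try {E}:
  P1: blocked at fork node E ∈ conditioning set.
  P2: blocked at fork node E ∈ conditioning set.
{E} contains no descendant of U and blocks every backdoor path.
No other singleton works — e.g. {G} leaves P1 open — so {E} is the unique smallest valid adjustment set.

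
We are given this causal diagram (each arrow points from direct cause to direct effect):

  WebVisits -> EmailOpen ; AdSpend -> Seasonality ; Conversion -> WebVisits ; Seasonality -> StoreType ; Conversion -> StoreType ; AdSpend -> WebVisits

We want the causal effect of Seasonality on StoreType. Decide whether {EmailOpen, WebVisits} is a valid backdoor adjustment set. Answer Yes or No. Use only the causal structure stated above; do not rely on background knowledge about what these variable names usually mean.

No

Backdoor paths from Seasonality to StoreType (paths whose first edge points into Seasonality):
  P1: Seasonality <- AdSpend -> WebVisits <- Conversion -> StoreType
Condition 1 (no descendant of Seasonality in the set): holds — descendants of Seasonality are {StoreType}; none are in {EmailOpen, WebVisits}.
Condition 2 (every backdoor path blocked by {EmailOpen, WebVisits}):
  P1: open — collider(s) WebVisits are conditioned on (or have a conditioned descendant) and no non-collider on the path is in the set.
{EmailOpen, WebVisits} does not satisfy the backdoor criterion.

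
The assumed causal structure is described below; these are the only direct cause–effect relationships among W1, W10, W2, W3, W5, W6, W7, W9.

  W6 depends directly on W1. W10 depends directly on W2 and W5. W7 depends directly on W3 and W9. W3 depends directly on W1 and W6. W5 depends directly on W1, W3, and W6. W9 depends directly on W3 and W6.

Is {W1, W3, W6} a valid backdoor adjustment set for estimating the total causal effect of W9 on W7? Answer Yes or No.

Backdoor paths from W9 to W7 (paths whose first edge points into W9):
  P1: W9 <- W6 <- W1 -> W3 -> W7
  P2: W9 <- W6 <- W1 -> W5 <- W3 -> W7
  P3: W9 <- W6 -> W3 -> W7
  P4: W9 <- W6 -> W5 <- W1 -> W3 -> W7
  P5: W9 <- W6 -> W5 <- W3 -> W7
  P6: W9 <- W3 -> W7
Condition 1 (no descendant of W9 in the set): holds — descendants of W9 are {W7}; none are in {W1, W3, W6}.
Condition 2 (every backdoor path blocked by {W1, W3, W6}):
  P1: blocked at chain node W6 ∈ conditioning set.
  P2: blocked at chain node W6 ∈ conditioning set.
  P3: blocked at fork node W6 ∈ conditioning set.
  P4: blocked at fork node W6 ∈ conditioning set.
  P5: blocked at fork node W6 ∈ conditioning set.
  P6: blocked at fork node W3 ∈ conditioning set.
{W1, W3, W6} satisfies the backdoor criterion.

Yes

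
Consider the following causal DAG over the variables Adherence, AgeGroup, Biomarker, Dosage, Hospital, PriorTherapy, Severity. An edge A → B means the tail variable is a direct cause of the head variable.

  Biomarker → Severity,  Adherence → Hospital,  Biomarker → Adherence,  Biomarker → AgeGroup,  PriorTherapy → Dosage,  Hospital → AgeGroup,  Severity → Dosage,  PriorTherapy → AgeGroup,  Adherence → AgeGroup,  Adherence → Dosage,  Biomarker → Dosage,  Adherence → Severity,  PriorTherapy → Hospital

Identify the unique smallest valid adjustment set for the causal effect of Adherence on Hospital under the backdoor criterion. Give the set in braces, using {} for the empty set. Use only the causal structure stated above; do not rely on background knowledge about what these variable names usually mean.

Variables eligible for adjustment (non-descendants of Adherence, excluding Adherence and Hospital): {Biomarker, PriorTherapy}.
Backdoor paths from Adherence to Hospital:
  P1: Adherence <- Biomarker -> Severity -> Dosage <- PriorTherapy -> Hospital
  P2: Adherence <- Biomarker -> Severity -> Dosage <- PriorTherapy -> AgeGroup <- Hospital
  P3: Adherence <- Biomarker -> AgeGroup <- PriorTherapy -> Hospital
  P4: Adherence <- Biomarker -> AgeGroup <- Hospital
  P5: Adherence <- Biomarker -> Dosage <- PriorTherapy -> Hospital
  P6: Adherence <- Biomarker -> Dosage <- PriorTherapy -> AgeGroup <- Hospital
Each backdoor path contains an unconditioned collider, so every path is already blocked with the empty conditioning set:
  P1: blocked at collider Dosage (neither it nor any descendant is in the conditioning set).
  P2: blocked at collider Dosage (neither it nor any descendant is in the conditioning set).
  P3: blocked at collider AgeGroup (neither it nor any descendant is in the conditioning set).
  P4: blocked at collider AgeGroup (neither it nor any descendant is in the conditioning set).
  P5: blocked at collider Dosage (neither it nor any descendant is in the conditioning set).
  P6: blocked at collider Dosage (neither it nor any descendant is in the conditioning set).
The empty set is therefore the unique smallest valid set.

{}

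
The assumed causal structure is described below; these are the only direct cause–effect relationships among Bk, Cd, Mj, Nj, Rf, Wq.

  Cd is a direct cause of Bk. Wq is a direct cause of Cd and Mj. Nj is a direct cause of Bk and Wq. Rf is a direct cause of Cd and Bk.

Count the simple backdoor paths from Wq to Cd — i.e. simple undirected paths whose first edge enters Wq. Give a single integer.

A backdoor path from Wq to Cd is any simple undirected path whose first edge points into Wq (i.e. leaves Wq via a parent).
Parents of Wq: {Nj}.
Enumerating:
  P1: Wq <- Nj -> Bk <- Rf -> Cd
  P2: Wq <- Nj -> Bk <- Cd
That exhausts the simple backdoor paths. Count: 2.

2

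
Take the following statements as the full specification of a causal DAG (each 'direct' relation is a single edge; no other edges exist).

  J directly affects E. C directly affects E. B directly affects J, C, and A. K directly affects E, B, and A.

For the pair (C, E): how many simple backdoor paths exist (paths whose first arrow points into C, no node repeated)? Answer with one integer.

A backdoor path from C to E is any simple undirected path whose first edge points into C (i.e. leaves C via a parent).
Parents of C: {B}.
Enumerating:
  P1: C <- B <- K -> E
  P2: C <- B -> A <- K -> E
  P3: C <- B -> J -> E
That exhausts the simple backdoor paths. Count: 3.

3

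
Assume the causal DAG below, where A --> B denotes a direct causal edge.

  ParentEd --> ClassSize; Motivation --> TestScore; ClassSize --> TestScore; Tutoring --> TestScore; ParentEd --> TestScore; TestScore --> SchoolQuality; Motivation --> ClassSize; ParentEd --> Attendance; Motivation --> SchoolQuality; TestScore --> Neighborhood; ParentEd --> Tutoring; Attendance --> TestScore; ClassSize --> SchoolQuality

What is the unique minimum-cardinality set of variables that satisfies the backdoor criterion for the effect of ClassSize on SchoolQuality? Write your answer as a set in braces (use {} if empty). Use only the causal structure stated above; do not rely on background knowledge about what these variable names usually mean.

Variables eligible for adjustment (non-descendants of ClassSize, excluding ClassSize and SchoolQuality): {Attendance, Motivation, ParentEd, Tutoring}.
Backdoor paths from ClassSize to SchoolQuality:
  P1: ClassSize <- Motivation -> TestScore -> SchoolQuality
  P2: ClassSize <- Motivation -> SchoolQuality
  P3: ClassSize <- ParentEd -> Attendance -> TestScore <- Motivation -> SchoolQuality
  P4: ClassSize <- ParentEd -> Attendance -> TestScore -> SchoolQuality
  P5: ClassSize <- ParentEd -> Tutoring -> TestScore <- Motivation -> SchoolQuality
  P6: ClassSize <- ParentEd -> Tutoring -> TestScore -> SchoolQuality
  P7: ClassSize <- ParentEd -> TestScore <- Motivation -> SchoolQuality
  P8: ClassSize <- ParentEd -> TestScore -> SchoolQuality
The empty set is not sufficient: P1 (ClassSize <- Motivation -> TestScore -> SchoolQuality) has no collider blocking it and no conditioned non-collider, so it is open.
Try {Motivation, ParentEd}:
  P1: blocked at fork node Motivation ∈ conditioning set.
  P2: blocked at fork node Motivation ∈ conditioning set.
  P3: blocked at fork node ParentEd ∈ conditioning set.
  P4: blocked at fork node ParentEd ∈ conditioning set.
  P5: blocked at fork node ParentEd ∈ conditioning set.
  P6: blocked at fork node ParentEd ∈ conditioning set.
  P7: blocked at fork node ParentEd ∈ conditioning set.
  P8: blocked at fork node ParentEd ∈ conditioning set.
{Motivation, ParentEd} contains no descendant of ClassSize and blocks every backdoor path.
Every element of {Motivation, ParentEd} is needed (dropping Motivation leaves P1 open; dropping ParentEd leaves P4 open), so no proper subset is valid.
Among all size-2 subsets of the eligible variables, only {Motivation, ParentEd} blocks every backdoor path, so it is the unique smallest valid adjustment set.

{Motivation, ParentEd}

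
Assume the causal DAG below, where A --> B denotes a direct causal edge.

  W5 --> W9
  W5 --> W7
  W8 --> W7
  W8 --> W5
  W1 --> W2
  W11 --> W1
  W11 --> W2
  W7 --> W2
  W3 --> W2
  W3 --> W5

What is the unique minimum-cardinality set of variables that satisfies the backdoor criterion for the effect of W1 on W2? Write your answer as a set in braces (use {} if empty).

Variables eligible for adjustment (non-descendants of W1, excluding W1 and W2): {W11, W3, W5, W7, W8, W9}.
Backdoor paths from W1 to W2:
  P1: W1 <- W11 -> W2
The empty set is not sufficient: P1 (W1 <- W11 -> W2) has no collider blocking it and no conditioned non-collider, so it is open.
Try {W11}:
  P1: blocked at fork node W11 ∈ conditioning set.
{W11} contains no descendant of W1 and blocks every backdoor path.
No other singleton works — e.g. {W3} leaves P1 open — so {W11} is the unique smallest valid adjustment set.

{W11}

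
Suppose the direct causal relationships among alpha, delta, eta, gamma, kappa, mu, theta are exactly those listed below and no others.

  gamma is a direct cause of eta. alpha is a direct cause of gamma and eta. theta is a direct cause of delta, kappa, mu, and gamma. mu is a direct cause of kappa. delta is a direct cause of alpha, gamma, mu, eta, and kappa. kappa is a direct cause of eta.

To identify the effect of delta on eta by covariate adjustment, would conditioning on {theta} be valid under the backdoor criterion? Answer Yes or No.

Backdoor paths from delta to eta (paths whose first edge points into delta):
  P1: delta <- theta -> mu -> kappa -> eta
  P2: delta <- theta -> gamma <- alpha -> eta
  P3: delta <- theta -> gamma -> eta
  P4: delta <- theta -> kappa -> eta
Condition 1 (no descendant of delta in the set): holds — descendants of delta are {alpha, eta, gamma, kappa, mu}; none are in {theta}.
Condition 2 (every backdoor path blocked by {theta}):
  P1: blocked at fork node theta ∈ conditioning set.
  P2: blocked at fork node theta ∈ conditioning set.
  P3: blocked at fork node theta ∈ conditioning set.
  P4: blocked at fork node theta ∈ conditioning set.
{theta} satisfies the backdoor criterion.

Yes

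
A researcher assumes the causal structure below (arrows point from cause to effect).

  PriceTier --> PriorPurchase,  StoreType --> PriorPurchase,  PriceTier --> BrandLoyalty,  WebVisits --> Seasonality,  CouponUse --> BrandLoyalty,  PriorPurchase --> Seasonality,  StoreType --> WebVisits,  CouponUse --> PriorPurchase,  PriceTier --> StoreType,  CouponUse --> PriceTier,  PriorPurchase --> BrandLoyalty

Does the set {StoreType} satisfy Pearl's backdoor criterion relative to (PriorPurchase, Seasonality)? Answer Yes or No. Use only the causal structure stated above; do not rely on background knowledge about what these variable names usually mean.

Backdoor paths from PriorPurchase to Seasonality (paths whose first edge points into PriorPurchase):
  P1: PriorPurchase <- CouponUse -> PriceTier -> StoreType -> WebVisits -> Seasonality
  P2: PriorPurchase <- CouponUse -> BrandLoyalty <- PriceTier -> StoreType -> WebVisits -> Seasonality
  P3: PriorPurchase <- PriceTier -> StoreType -> WebVisits -> Seasonality
  P4: PriorPurchase <- StoreType -> WebVisits -> Seasonality
Condition 1 (no descendant of PriorPurchase in the set): holds — descendants of PriorPurchase are {BrandLoyalty, Seasonality}; none are in {StoreType}.
Condition 2 (every backdoor path blocked by {StoreType}):
  P1: blocked at chain node StoreType ∈ conditioning set.
  P2: blocked at collider BrandLoyalty (neither it nor any descendant is in the conditioning set).
  P3: blocked at chain node StoreType ∈ conditioning set.
  P4: blocked at fork node StoreType ∈ conditioning set.
{StoreType} satisfies the backdoor criterion.

Yes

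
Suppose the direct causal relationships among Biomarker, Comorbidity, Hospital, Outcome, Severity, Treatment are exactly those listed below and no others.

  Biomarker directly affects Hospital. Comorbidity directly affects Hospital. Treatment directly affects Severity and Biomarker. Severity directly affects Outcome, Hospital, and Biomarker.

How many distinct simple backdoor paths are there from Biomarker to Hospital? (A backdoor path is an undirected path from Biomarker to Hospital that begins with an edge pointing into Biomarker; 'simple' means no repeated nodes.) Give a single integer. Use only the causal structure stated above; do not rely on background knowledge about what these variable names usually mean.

2

A backdoor path from Biomarker to Hospital is any simple undirected path whose first edge points into Biomarker (i.e. leaves Biomarker via a parent).
Parents of Biomarker: {Severity, Treatment}.
Enumerating:
  P1: Biomarker <- Treatment -> Severity -> Hospital
  P2: Biomarker <- Severity -> Hospital
That exhausts the simple backdoor paths. Count: 2.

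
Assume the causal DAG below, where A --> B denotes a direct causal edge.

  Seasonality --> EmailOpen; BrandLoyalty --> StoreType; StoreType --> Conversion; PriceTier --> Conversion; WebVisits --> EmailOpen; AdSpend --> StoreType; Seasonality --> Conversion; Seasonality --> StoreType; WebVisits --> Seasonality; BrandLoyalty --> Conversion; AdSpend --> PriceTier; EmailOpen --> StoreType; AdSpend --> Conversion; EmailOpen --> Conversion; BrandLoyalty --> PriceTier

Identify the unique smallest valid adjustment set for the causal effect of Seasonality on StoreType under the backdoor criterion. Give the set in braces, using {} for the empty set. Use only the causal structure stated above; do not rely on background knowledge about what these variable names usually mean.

Variables eligible for adjustment (non-descendants of Seasonality, excluding Seasonality and StoreType): {AdSpend, BrandLoyalty, PriceTier, WebVisits}.
Backdoor paths from Seasonality to StoreType:
  P1: Seasonality <- WebVisits -> EmailOpen -> StoreType
  P2: Seasonality <- WebVisits -> EmailOpen -> Conversion <- AdSpend -> PriceTier <- BrandLoyalty -> StoreType
  P3: Seasonality <- WebVisits -> EmailOpen -> Conversion <- AdSpend -> StoreType
  P4: Seasonality <- WebVisits -> EmailOpen -> Conversion <- BrandLoyalty -> PriceTier <- AdSpend -> StoreType
  P5: Seasonality <- WebVisits -> EmailOpen -> Conversion <- BrandLoyalty -> StoreType
  P6: Seasonality <- WebVisits -> EmailOpen -> Conversion <- PriceTier <- AdSpend -> StoreType
  P7: Seasonality <- WebVisits -> EmailOpen -> Conversion <- PriceTier <- BrandLoyalty -> StoreType
  P8: Seasonality <- WebVisits -> EmailOpen -> Conversion <- StoreType
The empty set is not sufficient: P1 (Seasonality <- WebVisits -> EmailOpen -> StoreType) has no collider blocking it and no conditioned non-collider, so it is open.
Try {WebVisits}:
  P1: blocked at fork node WebVisits ∈ conditioning set.
  P2: blocked at fork node WebVisits ∈ conditioning set.
  P3: blocked at fork node WebVisits ∈ conditioning set.
  P4: blocked at fork node WebVisits ∈ conditioning set.
  P5: blocked at fork node WebVisits ∈ conditioning set.
  P6: blocked at fork node WebVisits ∈ conditioning set.
  P7: blocked at fork node WebVisits ∈ conditioning set.
  P8: blocked at fork node WebVisits ∈ conditioning set.
{WebVisits} contains no descendant of Seasonality and blocks every backdoor path.
No other singleton works — e.g. {AdSpend} leaves P1 open — so {WebVisits} is the unique smallest valid adjustment set.

{WebVisits}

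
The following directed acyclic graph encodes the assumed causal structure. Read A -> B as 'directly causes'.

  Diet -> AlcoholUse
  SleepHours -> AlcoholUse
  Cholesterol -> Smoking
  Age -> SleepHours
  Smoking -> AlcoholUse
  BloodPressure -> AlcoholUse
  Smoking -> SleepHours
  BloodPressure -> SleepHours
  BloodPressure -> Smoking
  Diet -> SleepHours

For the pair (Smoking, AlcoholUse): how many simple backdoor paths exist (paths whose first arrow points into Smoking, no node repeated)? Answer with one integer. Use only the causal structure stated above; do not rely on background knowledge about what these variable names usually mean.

3

A backdoor path from Smoking to AlcoholUse is any simple undirected path whose first edge points into Smoking (i.e. leaves Smoking via a parent).
Parents of Smoking: {BloodPressure, Cholesterol}.
Enumerating:
  P1: Smoking <- BloodPressure -> SleepHours <- Diet -> AlcoholUse
  P2: Smoking <- BloodPressure -> SleepHours -> AlcoholUse
  P3: Smoking <- BloodPressure -> AlcoholUse
That exhausts the simple backdoor paths. Count: 3.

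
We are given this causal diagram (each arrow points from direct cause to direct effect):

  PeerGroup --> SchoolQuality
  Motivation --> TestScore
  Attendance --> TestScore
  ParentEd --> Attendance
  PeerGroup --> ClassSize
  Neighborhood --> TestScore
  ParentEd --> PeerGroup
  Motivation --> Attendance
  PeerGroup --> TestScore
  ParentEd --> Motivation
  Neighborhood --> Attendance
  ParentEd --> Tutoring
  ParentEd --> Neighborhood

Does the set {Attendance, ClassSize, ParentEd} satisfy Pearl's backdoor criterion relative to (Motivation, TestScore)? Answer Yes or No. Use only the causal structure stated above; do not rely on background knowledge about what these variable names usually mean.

No

Backdoor paths from Motivation to TestScore (paths whose first edge points into Motivation):
  P1: Motivation <- ParentEd -> Neighborhood -> Attendance -> TestScore
  P2: Motivation <- ParentEd -> Neighborhood -> TestScore
  P3: Motivation <- ParentEd -> PeerGroup -> TestScore
  P4: Motivation <- ParentEd -> Attendance <- Neighborhood -> TestScore
  P5: Motivation <- ParentEd -> Attendance -> TestScore
Condition 1 (no descendant of Motivation in the set): FAILS — Attendance is a descendant of Motivation.
Condition 2 (every backdoor path blocked by {Attendance, ClassSize, ParentEd}):
  P1: blocked at fork node ParentEd ∈ conditioning set.
  P2: blocked at fork node ParentEd ∈ conditioning set.
  P3: blocked at fork node ParentEd ∈ conditioning set.
  P4: blocked at fork node ParentEd ∈ conditioning set.
  P5: blocked at fork node ParentEd ∈ conditioning set.
{Attendance, ClassSize, ParentEd} does not satisfy the backdoor criterion.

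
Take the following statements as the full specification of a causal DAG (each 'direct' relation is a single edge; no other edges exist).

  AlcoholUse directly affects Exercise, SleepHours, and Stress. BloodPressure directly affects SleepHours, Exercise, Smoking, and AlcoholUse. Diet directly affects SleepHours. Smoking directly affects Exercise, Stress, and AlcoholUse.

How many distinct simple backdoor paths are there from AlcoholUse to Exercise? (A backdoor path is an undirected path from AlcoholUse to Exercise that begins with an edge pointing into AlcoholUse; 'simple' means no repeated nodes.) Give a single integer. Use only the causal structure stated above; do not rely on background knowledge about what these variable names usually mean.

4

A backdoor path from AlcoholUse to Exercise is any simple undirected path whose first edge points into AlcoholUse (i.e. leaves AlcoholUse via a parent).
Parents of AlcoholUse: {BloodPressure, Smoking}.
Enumerating:
  P1: AlcoholUse <- BloodPressure -> Smoking -> Exercise
  P2: AlcoholUse <- BloodPressure -> Exercise
  P3: AlcoholUse <- Smoking <- BloodPressure -> Exercise
  P4: AlcoholUse <- Smoking -> Exercise
That exhausts the simple backdoor paths. Count: 4.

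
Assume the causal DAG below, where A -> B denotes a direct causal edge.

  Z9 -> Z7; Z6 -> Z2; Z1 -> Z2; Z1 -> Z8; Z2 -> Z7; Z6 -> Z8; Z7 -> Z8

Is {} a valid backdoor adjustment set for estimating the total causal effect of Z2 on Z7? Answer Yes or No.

Yes

Backdoor paths from Z2 to Z7 (paths whose first edge points into Z2):
  P1: Z2 <- Z1 -> Z8 <- Z7
  P2: Z2 <- Z6 -> Z8 <- Z7
Condition 1 (no descendant of Z2 in the set): holds — descendants of Z2 are {Z7, Z8}; none are in {}.
Condition 2 (every backdoor path blocked by {}):
  P1: blocked at collider Z8 (neither it nor any descendant is in the conditioning set).
  P2: blocked at collider Z8 (neither it nor any descendant is in the conditioning set).
{} satisfies the backdoor criterion.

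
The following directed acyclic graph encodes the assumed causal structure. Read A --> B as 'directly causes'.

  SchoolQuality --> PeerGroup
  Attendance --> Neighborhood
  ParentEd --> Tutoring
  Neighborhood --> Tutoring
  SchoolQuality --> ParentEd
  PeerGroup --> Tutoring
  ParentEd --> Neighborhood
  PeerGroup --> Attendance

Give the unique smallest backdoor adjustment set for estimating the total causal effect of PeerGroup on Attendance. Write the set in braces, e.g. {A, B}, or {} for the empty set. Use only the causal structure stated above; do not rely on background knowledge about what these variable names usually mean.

{}

Variables eligible for adjustment (non-descendants of PeerGroup, excluding PeerGroup and Attendance): {ParentEd, SchoolQuality}.
Backdoor paths from PeerGroup to Attendance:
  P1: PeerGroup <- SchoolQuality -> ParentEd -> Neighborhood <- Attendance
  P2: PeerGroup <- SchoolQuality -> ParentEd -> Tutoring <- Neighborhood <- Attendance
Each backdoor path contains an unconditioned collider, so every path is already blocked with the empty conditioning set:
  P1: blocked at collider Neighborhood (neither it nor any descendant is in the conditioning set).
  P2: blocked at collider Tutoring (neither it nor any descendant is in the conditioning set).
The empty set is therefore the unique smallest valid set.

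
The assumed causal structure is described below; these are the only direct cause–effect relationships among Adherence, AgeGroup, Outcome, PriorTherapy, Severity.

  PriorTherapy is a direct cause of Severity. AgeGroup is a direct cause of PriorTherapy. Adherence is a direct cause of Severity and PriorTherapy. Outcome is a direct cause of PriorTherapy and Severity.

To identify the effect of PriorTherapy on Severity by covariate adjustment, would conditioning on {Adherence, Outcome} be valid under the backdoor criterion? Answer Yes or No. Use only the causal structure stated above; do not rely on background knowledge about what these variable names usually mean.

Backdoor paths from PriorTherapy to Severity (paths whose first edge points into PriorTherapy):
  P1: PriorTherapy <- Adherence -> Severity
  P2: PriorTherapy <- Outcome -> Severity
Condition 1 (no descendant of PriorTherapy in the set): holds — descendants of PriorTherapy are {Severity}; none are in {Adherence, Outcome}.
Condition 2 (every backdoor path blocked by {Adherence, Outcome}):
  P1: blocked at fork node Adherence ∈ conditioning set.
  P2: blocked at fork node Outcome ∈ conditioning set.
{Adherence, Outcome} satisfies the backdoor criterion.

Yes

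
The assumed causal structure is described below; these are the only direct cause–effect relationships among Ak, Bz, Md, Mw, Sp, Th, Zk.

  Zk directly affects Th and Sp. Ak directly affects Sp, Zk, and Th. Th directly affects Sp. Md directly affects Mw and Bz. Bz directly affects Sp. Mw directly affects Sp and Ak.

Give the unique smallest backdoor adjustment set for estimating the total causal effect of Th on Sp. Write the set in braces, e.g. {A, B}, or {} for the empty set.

Variables eligible for adjustment (non-descendants of Th, excluding Th and Sp): {Ak, Bz, Md, Mw, Zk}.
Backdoor paths from Th to Sp:
  P1: Th <- Ak <- Mw <- Md -> Bz -> Sp
  P2: Th <- Ak <- Mw -> Sp
  P3: Th <- Ak -> Zk -> Sp
  P4: Th <- Ak -> Sp
  P5: Th <- Zk <- Ak <- Mw <- Md -> Bz -> Sp
  P6: Th <- Zk <- Ak <- Mw -> Sp
  P7: Th <- Zk <- Ak -> Sp
  P8: Th <- Zk -> Sp
The empty set is not sufficient: P1 (Th <- Ak <- Mw <- Md -> Bz -> Sp) has no collider blocking it and no conditioned non-collider, so it is open.
Try {Ak, Zk}:
  P1: blocked at chain node Ak ∈ conditioning set.
  P2: blocked at chain node Ak ∈ conditioning set.
  P3: blocked at fork node Ak ∈ conditioning set.
  P4: blocked at fork node Ak ∈ conditioning set.
  P5: blocked at chain node Zk ∈ conditioning set.
  P6: blocked at chain node Zk ∈ conditioning set.
  P7: blocked at chain node Zk ∈ conditioning set.
  P8: blocked at fork node Zk ∈ conditioning set.
{Ak, Zk} contains no descendant of Th and blocks every backdoor path.
Every element of {Ak, Zk} is needed (dropping Ak leaves P1 open; dropping Zk leaves P8 open), so no proper subset is valid.
Among all size-2 subsets of the eligible variables, only {Ak, Zk} blocks every backdoor path, so it is the unique smallest valid adjustment set.

{Ak, Zk}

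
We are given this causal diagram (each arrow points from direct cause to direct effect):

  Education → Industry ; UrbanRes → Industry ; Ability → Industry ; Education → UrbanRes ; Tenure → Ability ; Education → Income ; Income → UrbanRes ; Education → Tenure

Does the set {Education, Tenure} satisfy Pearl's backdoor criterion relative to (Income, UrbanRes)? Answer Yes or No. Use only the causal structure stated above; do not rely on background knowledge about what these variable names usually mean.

Backdoor paths from Income to UrbanRes (paths whose first edge points into Income):
  P1: Income <- Education -> Tenure -> Ability -> Industry <- UrbanRes
  P2: Income <- Education -> UrbanRes
  P3: Income <- Education -> Industry <- UrbanRes
Condition 1 (no descendant of Income in the set): holds — descendants of Income are {Industry, UrbanRes}; none are in {Education, Tenure}.
Condition 2 (every backdoor path blocked by {Education, Tenure}):
  P1: blocked at fork node Education ∈ conditioning set.
  P2: blocked at fork node Education ∈ conditioning set.
  P3: blocked at fork node Education ∈ conditioning set.
{Education, Tenure} satisfies the backdoor criterion.

Yes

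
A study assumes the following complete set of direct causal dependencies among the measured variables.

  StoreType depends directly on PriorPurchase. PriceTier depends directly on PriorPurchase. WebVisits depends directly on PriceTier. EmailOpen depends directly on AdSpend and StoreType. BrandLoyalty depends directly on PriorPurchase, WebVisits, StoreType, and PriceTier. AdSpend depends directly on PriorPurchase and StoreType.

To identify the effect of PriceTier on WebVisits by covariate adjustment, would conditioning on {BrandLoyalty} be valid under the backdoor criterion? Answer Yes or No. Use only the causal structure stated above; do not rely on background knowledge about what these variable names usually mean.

Backdoor paths from PriceTier to WebVisits (paths whose first edge points into PriceTier):
  P1: PriceTier <- PriorPurchase -> StoreType -> BrandLoyalty <- WebVisits
  P2: PriceTier <- PriorPurchase -> AdSpend <- StoreType -> BrandLoyalty <- WebVisits
  P3: PriceTier <- PriorPurchase -> AdSpend -> EmailOpen <- StoreType -> BrandLoyalty <- WebVisits
  P4: PriceTier <- PriorPurchase -> BrandLoyalty <- WebVisits
Condition 1 (no descendant of PriceTier in the set): FAILS — BrandLoyalty is a descendant of PriceTier.
Condition 2 (every backdoor path blocked by {BrandLoyalty}):
  P1: open — collider(s) BrandLoyalty are conditioned on (or have a conditioned descendant) and no non-collider on the path is in the set.
  P2: blocked at collider AdSpend (neither it nor any descendant is in the conditioning set).
  P3: blocked at collider EmailOpen (neither it nor any descendant is in the conditioning set).
  P4: open — collider(s) BrandLoyalty are conditioned on (or have a conditioned descendant) and no non-collider on the path is in the set.
{BrandLoyalty} does not satisfy the backdoor criterion.

No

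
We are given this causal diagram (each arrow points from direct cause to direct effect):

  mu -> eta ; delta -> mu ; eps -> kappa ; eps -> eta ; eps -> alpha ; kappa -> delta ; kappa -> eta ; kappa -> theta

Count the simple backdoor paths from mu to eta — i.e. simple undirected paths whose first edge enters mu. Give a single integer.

A backdoor path from mu to eta is any simple undirected path whose first edge points into mu (i.e. leaves mu via a parent).
Parents of mu: {delta}.
Enumerating:
  P1: mu <- delta <- kappa <- eps -> eta
  P2: mu <- delta <- kappa -> eta
That exhausts the simple backdoor paths. Count: 2.

2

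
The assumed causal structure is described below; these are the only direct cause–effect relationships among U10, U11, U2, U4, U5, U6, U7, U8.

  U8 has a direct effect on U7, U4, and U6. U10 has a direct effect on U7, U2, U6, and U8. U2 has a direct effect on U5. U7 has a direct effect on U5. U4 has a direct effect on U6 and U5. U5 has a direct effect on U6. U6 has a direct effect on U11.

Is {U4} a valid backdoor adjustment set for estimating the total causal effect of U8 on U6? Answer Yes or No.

No

Backdoor paths from U8 to U6 (paths whose first edge points into U8):
  P1: U8 <- U10 -> U7 -> U5 <- U4 -> U6
  P2: U8 <- U10 -> U7 -> U5 -> U6
  P3: U8 <- U10 -> U2 -> U5 <- U4 -> U6
  P4: U8 <- U10 -> U2 -> U5 -> U6
  P5: U8 <- U10 -> U6
Condition 1 (no descendant of U8 in the set): FAILS — U4 is a descendant of U8.
Condition 2 (every backdoor path blocked by {U4}):
  P1: blocked at collider U5 (neither it nor any descendant is in the conditioning set).
  P2: open — no interior node is in the conditioning set.
  P3: blocked at collider U5 (neither it nor any descendant is in the conditioning set).
  P4: open — no interior node is in the conditioning set.
  P5: open — no interior node is in the conditioning set.
{U4} does not satisfy the backdoor criterion.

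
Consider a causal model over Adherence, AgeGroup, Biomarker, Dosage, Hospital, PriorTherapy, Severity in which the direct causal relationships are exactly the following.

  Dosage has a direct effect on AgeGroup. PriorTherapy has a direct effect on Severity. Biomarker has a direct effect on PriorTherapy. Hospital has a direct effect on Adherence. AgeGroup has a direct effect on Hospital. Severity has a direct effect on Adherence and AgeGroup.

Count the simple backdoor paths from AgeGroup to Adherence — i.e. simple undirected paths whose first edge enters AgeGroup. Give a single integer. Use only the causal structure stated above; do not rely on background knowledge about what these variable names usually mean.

1

A backdoor path from AgeGroup to Adherence is any simple undirected path whose first edge points into AgeGroup (i.e. leaves AgeGroup via a parent).
Parents of AgeGroup: {Dosage, Severity}.
Enumerating:
  P1: AgeGroup <- Severity -> Adherence
That exhausts the simple backdoor paths. Count: 1.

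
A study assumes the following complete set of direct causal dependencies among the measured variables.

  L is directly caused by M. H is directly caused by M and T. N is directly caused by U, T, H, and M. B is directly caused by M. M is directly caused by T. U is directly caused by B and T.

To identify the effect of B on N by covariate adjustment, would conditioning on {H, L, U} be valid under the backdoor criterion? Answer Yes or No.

No

Backdoor paths from B to N (paths whose first edge points into B):
  P1: B <- M <- T -> H -> N
  P2: B <- M <- T -> U -> N
  P3: B <- M <- T -> N
  P4: B <- M -> H <- T -> U -> N
  P5: B <- M -> H <- T -> N
  P6: B <- M -> H -> N
  P7: B <- M -> N
Condition 1 (no descendant of B in the set): FAILS — U is a descendant of B.
Condition 2 (every backdoor path blocked by {H, L, U}):
  P1: blocked at chain node H ∈ conditioning set.
  P2: blocked at chain node U ∈ conditioning set.
  P3: open — no interior node is in the conditioning set.
  P4: blocked at chain node U ∈ conditioning set.
  P5: open — collider(s) H are conditioned on (or have a conditioned descendant) and no non-collider on the path is in the set.
  P6: blocked at chain node H ∈ conditioning set.
  P7: open — no interior node is in the conditioning set.
{H, L, U} does not satisfy the backdoor criterion.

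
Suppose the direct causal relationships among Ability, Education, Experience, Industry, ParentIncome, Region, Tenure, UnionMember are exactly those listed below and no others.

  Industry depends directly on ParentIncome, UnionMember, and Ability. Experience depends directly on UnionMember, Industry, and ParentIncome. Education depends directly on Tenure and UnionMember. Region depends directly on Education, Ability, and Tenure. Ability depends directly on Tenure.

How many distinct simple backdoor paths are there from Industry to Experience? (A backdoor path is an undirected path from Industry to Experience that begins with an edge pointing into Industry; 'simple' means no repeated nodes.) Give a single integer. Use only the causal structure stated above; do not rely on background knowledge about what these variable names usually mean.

6

A backdoor path from Industry to Experience is any simple undirected path whose first edge points into Industry (i.e. leaves Industry via a parent).
Parents of Industry: {Ability, ParentIncome, UnionMember}.
Enumerating:
  P1: Industry <- ParentIncome -> Experience
  P2: Industry <- Ability <- Tenure -> Education <- UnionMember -> Experience
  P3: Industry <- Ability <- Tenure -> Region <- Education <- UnionMember -> Experience
  P4: Industry <- Ability -> Region <- Tenure -> Education <- UnionMember -> Experience
  P5: Industry <- Ability -> Region <- Education <- UnionMember -> Experience
  P6: Industry <- UnionMember -> Experience
That exhausts the simple backdoor paths. Count: 6.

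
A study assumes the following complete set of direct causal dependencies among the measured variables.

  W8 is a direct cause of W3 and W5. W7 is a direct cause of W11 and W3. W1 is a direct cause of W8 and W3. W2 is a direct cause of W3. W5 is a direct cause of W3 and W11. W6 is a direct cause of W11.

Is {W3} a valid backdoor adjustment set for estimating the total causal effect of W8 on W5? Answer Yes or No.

No

Backdoor paths from W8 to W5 (paths whose first edge points into W8):
  P1: W8 <- W1 -> W3 <- W7 -> W11 <- W5
  P2: W8 <- W1 -> W3 <- W5
Condition 1 (no descendant of W8 in the set): FAILS — W3 is a descendant of W8.
Condition 2 (every backdoor path blocked by {W3}):
  P1: blocked at collider W11 (neither it nor any descendant is in the conditioning set).
  P2: open — collider(s) W3 are conditioned on (or have a conditioned descendant) and no non-collider on the path is in the set.
{W3} does not satisfy the backdoor criterion.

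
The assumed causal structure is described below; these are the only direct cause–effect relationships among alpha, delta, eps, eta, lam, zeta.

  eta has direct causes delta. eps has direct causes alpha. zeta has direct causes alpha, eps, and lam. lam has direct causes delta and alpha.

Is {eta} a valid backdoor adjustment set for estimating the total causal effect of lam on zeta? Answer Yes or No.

No

Backdoor paths from lam to zeta (paths whose first edge points into lam):
  P1: lam <- alpha -> eps -> zeta
  P2: lam <- alpha -> zeta
Condition 1 (no descendant of lam in the set): holds — descendants of lam are {zeta}; none are in {eta}.
Condition 2 (every backdoor path blocked by {eta}):
  P1: open — no interior node is in the conditioning set.
  P2: open — no interior node is in the conditioning set.
{eta} does not satisfy the backdoor criterion.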